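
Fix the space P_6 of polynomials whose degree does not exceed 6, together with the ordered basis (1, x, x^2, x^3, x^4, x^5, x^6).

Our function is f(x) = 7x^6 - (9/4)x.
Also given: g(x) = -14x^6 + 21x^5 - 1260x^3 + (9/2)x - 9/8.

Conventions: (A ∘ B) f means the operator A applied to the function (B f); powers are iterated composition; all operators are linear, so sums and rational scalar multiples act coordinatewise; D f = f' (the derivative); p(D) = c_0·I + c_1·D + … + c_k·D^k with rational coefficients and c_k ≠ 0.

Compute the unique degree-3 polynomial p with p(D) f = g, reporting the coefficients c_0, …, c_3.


p(D) = -2·I + (1/2)·D − (3/2)·D^3, i.e. c_0 = -2, c_1 = 1/2, c_2 = 0, c_3 = -3/2

D^0 f = 7x^6 - (9/4)x
D^1 f = 42x^5 - 9/4
D^2 f = 210x^4
D^3 f = 840x^3
matching coefficients of g against c_0 f + c_1 Df + … from the top degree down determines the c_i
solution: c_0 = -2, c_1 = 1/2, c_2 = 0, c_3 = -3/2


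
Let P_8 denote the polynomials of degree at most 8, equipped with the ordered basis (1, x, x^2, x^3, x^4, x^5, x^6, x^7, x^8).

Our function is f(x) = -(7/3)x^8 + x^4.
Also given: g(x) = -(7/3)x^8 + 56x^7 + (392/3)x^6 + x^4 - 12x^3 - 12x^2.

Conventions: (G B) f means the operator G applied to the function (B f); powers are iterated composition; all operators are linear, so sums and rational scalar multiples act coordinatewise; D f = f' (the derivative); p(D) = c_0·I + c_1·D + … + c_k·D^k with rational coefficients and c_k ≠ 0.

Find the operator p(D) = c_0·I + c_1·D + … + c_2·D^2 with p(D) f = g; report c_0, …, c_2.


p(D) = I − 3·D − D^2, i.e. c_0 = 1, c_1 = -3, c_2 = -1

D^0 f = -(7/3)x^8 + x^4
D^1 f = -(56/3)x^7 + 4x^3
D^2 f = -(392/3)x^6 + 12x^2
matching coefficients of g against c_0 f + c_1 Df + … from the top degree down determines the c_i
solution: c_0 = 1, c_1 = -3, c_2 = -1


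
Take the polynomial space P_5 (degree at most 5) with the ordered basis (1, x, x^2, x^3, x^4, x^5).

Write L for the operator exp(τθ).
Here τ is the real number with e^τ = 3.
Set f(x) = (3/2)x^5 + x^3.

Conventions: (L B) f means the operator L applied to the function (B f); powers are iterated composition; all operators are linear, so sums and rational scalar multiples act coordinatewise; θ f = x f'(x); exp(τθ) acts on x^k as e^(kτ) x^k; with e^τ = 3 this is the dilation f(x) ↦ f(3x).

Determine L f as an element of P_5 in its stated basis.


the result is g(x) = (729/2)x^5 + 27x^3

exp(τθ) x^k = e^(kτ) x^k; with e^τ = 3 this sends x^k to 3^k x^k
x^3 ↦ 27 x^3
x^5 ↦ 243 x^5
applying this coordinatewise to f: exp(τθ) f = (729/2)x^5 + 27x^3


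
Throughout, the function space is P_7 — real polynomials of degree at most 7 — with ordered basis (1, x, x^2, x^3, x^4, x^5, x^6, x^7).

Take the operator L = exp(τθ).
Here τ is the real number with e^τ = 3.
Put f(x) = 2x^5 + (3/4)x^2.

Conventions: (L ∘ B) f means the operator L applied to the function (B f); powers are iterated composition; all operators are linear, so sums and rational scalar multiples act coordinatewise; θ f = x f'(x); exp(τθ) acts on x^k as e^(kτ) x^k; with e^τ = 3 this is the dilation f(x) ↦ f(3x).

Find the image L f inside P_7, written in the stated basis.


the result is g(x) = 486x^5 + (27/4)x^2

exp(τθ) x^k = e^(kτ) x^k; with e^τ = 3 this sends x^k to 3^k x^k
x^2 ↦ 9 x^2
x^5 ↦ 243 x^5
applying this coordinatewise to f: exp(τθ) f = 486x^5 + (27/4)x^2


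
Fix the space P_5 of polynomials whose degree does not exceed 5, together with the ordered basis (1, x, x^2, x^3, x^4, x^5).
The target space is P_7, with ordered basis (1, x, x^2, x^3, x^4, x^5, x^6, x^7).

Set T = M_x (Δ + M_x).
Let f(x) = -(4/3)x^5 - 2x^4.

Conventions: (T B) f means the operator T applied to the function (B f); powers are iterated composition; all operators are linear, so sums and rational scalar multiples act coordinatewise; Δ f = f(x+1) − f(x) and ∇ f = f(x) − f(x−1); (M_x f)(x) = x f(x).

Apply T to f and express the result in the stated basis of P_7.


Δ f = -(20/3)x^4 - (64/3)x^3 - (76/3)x^2 - (44/3)x - 10/3
M_x f = -(4/3)x^6 - 2x^5
(Δ + M_x) f = -(4/3)x^6 - 2x^5 - (20/3)x^4 - (64/3)x^3 - (76/3)x^2 - (44/3)x - 10/3
M_x (Δ + M_x) f = -(4/3)x^7 - 2x^6 - (20/3)x^5 - (64/3)x^4 - (76/3)x^3 - (44/3)x^2 - (10/3)x

the result is g(x) = -(4/3)x^7 - 2x^6 - (20/3)x^5 - (64/3)x^4 - (76/3)x^3 - (44/3)x^2 - (10/3)x


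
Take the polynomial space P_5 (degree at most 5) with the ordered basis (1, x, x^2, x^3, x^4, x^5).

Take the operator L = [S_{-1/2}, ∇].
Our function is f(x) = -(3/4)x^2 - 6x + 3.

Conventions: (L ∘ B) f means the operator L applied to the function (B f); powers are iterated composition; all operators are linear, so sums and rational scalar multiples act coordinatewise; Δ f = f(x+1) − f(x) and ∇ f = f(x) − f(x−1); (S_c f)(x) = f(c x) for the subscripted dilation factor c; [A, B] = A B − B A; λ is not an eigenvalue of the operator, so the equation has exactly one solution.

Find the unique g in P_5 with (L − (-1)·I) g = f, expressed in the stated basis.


write g with unknown coordinates in the stated basis and equate coefficients in (L − (-1)·I) g = f
solving from the highest basis element down gives g = -(3/4)x^2 - (57/8)x + 105/8
check: L g = (9/8)x - 81/8
so L g − (-1)·g = -(3/4)x^2 - 6x + 3 = f ✓

g(x) = -(3/4)x^2 - (57/8)x + 105/8


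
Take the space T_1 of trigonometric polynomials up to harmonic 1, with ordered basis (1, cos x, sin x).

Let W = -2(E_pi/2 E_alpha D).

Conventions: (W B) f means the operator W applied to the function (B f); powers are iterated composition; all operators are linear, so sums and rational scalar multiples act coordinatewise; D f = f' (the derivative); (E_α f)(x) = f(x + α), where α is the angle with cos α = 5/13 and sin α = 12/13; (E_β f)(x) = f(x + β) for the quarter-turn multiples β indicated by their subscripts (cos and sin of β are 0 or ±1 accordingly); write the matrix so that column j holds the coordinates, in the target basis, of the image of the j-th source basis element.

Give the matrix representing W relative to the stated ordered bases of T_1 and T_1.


the matrix is [[0, 0, 0]; [0, 10/13, 24/13]; [0, -24/13, 10/13]] (rows listed top to bottom)

image of 1: 0
image of cos x: (10/13)cos x - (24/13)sin x
image of sin x: (24/13)cos x + (10/13)sin x
each image's coordinates form column j of the matrix


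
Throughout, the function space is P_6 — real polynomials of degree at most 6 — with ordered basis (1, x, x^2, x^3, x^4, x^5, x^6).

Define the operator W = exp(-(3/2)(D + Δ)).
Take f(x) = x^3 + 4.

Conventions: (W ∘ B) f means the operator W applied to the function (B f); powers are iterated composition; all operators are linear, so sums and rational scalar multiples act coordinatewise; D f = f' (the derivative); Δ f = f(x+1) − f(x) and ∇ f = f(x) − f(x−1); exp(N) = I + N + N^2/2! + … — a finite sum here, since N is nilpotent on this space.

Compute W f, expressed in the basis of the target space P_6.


order-1 term: -9x^2 - (9/2)x - 3/2
order-2 term: 27x + 27/2
order-3 term: -27
the series for exp(-(3/2)(D + Δ)) f terminates at order 3
exp(-(3/2)(D + Δ)) f = x^3 - 9x^2 + (45/2)x - 11

the result is g(x) = x^3 - 9x^2 + (45/2)x - 11


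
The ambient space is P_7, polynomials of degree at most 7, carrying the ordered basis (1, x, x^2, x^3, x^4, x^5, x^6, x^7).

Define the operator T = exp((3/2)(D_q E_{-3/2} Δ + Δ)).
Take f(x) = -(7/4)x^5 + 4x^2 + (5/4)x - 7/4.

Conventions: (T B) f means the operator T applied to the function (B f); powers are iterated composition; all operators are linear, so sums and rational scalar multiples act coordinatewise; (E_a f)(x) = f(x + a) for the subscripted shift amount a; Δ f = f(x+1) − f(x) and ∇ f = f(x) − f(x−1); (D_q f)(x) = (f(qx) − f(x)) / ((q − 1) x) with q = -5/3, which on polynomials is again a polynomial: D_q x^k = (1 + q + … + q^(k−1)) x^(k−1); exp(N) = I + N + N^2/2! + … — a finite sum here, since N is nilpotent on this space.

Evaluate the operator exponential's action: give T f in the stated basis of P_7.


order-1 term: -(105/8)x^4 + (245/36)x^3 + (1015/12)x^2 + (223/4)x + 663/8
order-2 term: -(315/8)x^3 - (1015/8)x^2 + (665/48)x + 1651/24
order-3 term: -(945/16)x^2 - (2345/16)x - 8155/96
order-4 term: -(2835/64)x - 3885/32
order-5 term: -1701/128
the series for exp((3/2)(D_q E_{-3/2} Δ + Δ)) f terminates at order 5
exp((3/2)(D_q E_{-3/2} Δ + Δ)) f = -(7/4)x^5 - (105/8)x^4 - (2345/72)x^3 - (4673/48)x^2 - (23041/192)x - 8925/128

the image equals g(x) = -(7/4)x^5 - (105/8)x^4 - (2345/72)x^3 - (4673/48)x^2 - (23041/192)x - 8925/128


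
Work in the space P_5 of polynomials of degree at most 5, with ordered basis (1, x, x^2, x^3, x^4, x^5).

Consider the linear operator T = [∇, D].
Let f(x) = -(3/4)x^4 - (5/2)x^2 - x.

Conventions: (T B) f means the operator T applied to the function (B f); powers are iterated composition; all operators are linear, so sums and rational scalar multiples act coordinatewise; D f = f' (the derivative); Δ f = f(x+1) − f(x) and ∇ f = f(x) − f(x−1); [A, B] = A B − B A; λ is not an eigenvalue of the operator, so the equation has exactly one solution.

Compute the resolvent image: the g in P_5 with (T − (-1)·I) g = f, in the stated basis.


write g with unknown coordinates in the stated basis and equate coefficients in (T − (-1)·I) g = f
solving from the highest basis element down gives g = -(3/4)x^4 - (5/2)x^2 - x
check: T g = 0
so T g − (-1)·g = -(3/4)x^4 - (5/2)x^2 - x = f ✓

the result is g(x) = -(3/4)x^4 - (5/2)x^2 - x


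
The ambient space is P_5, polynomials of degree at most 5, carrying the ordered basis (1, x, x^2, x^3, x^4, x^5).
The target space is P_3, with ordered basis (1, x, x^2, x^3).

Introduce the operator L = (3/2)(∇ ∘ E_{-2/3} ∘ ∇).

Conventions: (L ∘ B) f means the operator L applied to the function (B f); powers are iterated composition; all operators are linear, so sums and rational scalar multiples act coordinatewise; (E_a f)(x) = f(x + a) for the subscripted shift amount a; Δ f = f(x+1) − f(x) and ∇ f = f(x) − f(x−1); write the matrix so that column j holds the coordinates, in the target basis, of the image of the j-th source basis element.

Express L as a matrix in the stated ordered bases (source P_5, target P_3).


the matrix is [[0, 0, 3, -15, 53, -1475/9]; [0, 0, 0, 9, -60, 265]; [0, 0, 0, 0, 18, -150]; [0, 0, 0, 0, 0, 30]] (rows listed top to bottom)

image of 1: 0
image of x: 0
image of x^2: 3
image of x^3: 9x - 15
image of x^4: 18x^2 - 60x + 53
image of x^5: 30x^3 - 150x^2 + 265x - 1475/9
each image's coordinates form column j of the matrix


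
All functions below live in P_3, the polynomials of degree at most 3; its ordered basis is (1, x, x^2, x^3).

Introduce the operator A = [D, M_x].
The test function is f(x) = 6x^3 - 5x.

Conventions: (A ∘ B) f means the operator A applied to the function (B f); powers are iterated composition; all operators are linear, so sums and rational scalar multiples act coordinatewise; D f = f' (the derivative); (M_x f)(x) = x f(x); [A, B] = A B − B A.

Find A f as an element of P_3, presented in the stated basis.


the result is g(x) = 6x^3 - 5x

M_x f = 6x^4 - 5x^2
D M_x f = 24x^3 - 10x
D f = 18x^2 - 5
M_x D f = 18x^3 - 5x
[D, M_x] f = 6x^3 - 5x


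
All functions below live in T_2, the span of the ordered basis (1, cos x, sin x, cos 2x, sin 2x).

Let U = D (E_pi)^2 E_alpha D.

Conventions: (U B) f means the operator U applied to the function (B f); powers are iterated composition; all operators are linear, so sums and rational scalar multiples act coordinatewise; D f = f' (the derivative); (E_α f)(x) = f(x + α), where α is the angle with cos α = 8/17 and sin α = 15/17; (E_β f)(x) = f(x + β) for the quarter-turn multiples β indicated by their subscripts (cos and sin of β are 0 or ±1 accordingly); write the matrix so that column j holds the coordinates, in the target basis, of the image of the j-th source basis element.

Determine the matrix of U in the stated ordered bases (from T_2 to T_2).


the matrix is [[0, 0, 0, 0, 0]; [0, -8/17, -15/17, 0, 0]; [0, 15/17, -8/17, 0, 0]; [0, 0, 0, 644/289, -960/289]; [0, 0, 0, 960/289, 644/289]] (rows listed top to bottom)

image of 1: 0
image of cos x: -(8/17)cos x + (15/17)sin x
image of sin x: -(15/17)cos x - (8/17)sin x
image of cos 2x: (644/289)cos 2x + (960/289)sin 2x
image of sin 2x: -(960/289)cos 2x + (644/289)sin 2x
each image's coordinates form column j of the matrix


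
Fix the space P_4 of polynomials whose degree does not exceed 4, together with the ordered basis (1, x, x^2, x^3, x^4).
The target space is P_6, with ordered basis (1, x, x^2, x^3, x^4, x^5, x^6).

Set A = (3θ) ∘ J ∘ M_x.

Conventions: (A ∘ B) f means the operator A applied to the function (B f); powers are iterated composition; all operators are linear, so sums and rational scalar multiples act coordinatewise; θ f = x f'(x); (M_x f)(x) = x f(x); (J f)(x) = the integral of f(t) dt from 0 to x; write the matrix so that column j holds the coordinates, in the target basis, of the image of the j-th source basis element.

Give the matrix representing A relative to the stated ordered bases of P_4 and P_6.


image of 1: 3x^2
image of x: 3x^3
image of x^2: 3x^4
image of x^3: 3x^5
image of x^4: 3x^6
each image's coordinates form column j of the matrix

the matrix is [[0, 0, 0, 0, 0]; [0, 0, 0, 0, 0]; [3, 0, 0, 0, 0]; [0, 3, 0, 0, 0]; [0, 0, 3, 0, 0]; [0, 0, 0, 3, 0]; [0, 0, 0, 0, 3]] (rows listed top to bottom)


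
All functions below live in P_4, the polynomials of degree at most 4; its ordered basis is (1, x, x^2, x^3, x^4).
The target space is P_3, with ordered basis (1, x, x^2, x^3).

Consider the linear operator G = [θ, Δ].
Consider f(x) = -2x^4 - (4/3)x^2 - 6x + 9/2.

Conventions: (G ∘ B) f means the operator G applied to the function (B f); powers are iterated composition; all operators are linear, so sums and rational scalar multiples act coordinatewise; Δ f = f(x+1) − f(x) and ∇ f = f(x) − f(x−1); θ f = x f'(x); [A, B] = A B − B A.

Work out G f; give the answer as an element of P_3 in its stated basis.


g(x) = 8x^3 + 24x^2 + (80/3)x + 50/3

Δ f = -8x^3 - 12x^2 - (32/3)x - 28/3
θ Δ f = -24x^3 - 24x^2 - (32/3)x
θ f = -8x^4 - (8/3)x^2 - 6x
Δ θ f = -32x^3 - 48x^2 - (112/3)x - 50/3
[θ, Δ] f = 8x^3 + 24x^2 + (80/3)x + 50/3


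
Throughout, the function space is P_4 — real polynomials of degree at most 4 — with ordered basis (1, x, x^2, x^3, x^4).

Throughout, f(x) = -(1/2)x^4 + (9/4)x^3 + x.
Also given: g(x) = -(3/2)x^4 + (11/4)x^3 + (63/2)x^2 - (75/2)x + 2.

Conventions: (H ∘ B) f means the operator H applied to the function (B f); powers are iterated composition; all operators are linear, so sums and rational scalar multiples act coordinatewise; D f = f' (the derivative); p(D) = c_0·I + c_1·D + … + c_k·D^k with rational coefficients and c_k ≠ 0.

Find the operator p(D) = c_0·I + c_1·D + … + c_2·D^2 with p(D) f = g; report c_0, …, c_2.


p(D) = 3·I + 2·D − 3·D^2, i.e. c_0 = 3, c_1 = 2, c_2 = -3

D^0 f = -(1/2)x^4 + (9/4)x^3 + x
D^1 f = -2x^3 + (27/4)x^2 + 1
D^2 f = -6x^2 + (27/2)x
matching coefficients of g against c_0 f + c_1 Df + … from the top degree down determines the c_i
solution: c_0 = 3, c_1 = 2, c_2 = -3


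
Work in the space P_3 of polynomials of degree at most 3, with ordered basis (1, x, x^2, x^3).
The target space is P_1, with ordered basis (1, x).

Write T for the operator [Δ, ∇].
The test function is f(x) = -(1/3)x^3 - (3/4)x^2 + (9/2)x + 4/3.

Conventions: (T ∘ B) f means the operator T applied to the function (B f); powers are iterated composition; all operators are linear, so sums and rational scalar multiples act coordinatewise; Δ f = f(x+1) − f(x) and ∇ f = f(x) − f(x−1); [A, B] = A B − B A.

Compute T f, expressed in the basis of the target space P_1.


the result is g(x) = 0

∇ f = -x^2 - (1/2)x + 59/12
Δ ∇ f = -2x - 3/2
Δ f = -x^2 - (5/2)x + 41/12
∇ Δ f = -2x - 3/2
[Δ, ∇] f = 0


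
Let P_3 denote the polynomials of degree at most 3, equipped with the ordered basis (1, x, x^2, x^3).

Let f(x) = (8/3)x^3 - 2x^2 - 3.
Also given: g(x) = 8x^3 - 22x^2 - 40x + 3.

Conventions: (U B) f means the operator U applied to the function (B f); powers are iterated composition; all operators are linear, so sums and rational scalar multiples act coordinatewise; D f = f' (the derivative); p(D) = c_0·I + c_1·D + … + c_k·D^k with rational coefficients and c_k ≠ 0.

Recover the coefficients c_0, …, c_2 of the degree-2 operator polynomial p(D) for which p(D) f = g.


p(D) = 3·I − 2·D − 3·D^2, i.e. c_0 = 3, c_1 = -2, c_2 = -3

D^0 f = (8/3)x^3 - 2x^2 - 3
D^1 f = 8x^2 - 4x
D^2 f = 16x - 4
matching coefficients of g against c_0 f + c_1 Df + … from the top degree down determines the c_i
solution: c_0 = 3, c_1 = -2, c_2 = -3


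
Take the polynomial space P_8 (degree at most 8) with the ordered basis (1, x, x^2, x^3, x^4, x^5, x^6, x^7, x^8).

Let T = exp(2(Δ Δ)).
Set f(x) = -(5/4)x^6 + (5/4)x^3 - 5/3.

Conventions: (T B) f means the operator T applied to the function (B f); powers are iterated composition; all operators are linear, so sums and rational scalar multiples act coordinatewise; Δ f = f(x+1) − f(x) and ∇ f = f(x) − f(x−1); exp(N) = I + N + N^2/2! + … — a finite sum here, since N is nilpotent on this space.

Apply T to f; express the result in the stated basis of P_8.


order-1 term: -75x^4 - 300x^3 - 525x^2 - 435x - 140
order-2 term: -900x^2 - 3600x - 3900
order-3 term: -1200
the series for exp(2(Δ Δ)) f terminates at order 3
exp(2(Δ Δ)) f = -(5/4)x^6 - 75x^4 - (1195/4)x^3 - 1425x^2 - 4035x - 15725/3

the result is g(x) = -(5/4)x^6 - 75x^4 - (1195/4)x^3 - 1425x^2 - 4035x - 15725/3


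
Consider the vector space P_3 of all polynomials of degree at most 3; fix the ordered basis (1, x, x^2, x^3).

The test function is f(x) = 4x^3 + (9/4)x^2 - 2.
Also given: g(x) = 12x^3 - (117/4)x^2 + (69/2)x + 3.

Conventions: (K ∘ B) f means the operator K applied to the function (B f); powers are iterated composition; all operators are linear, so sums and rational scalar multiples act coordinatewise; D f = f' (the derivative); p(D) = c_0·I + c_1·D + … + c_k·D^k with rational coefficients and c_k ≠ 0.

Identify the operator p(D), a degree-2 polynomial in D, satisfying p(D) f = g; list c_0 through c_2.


D^0 f = 4x^3 + (9/4)x^2 - 2
D^1 f = 12x^2 + (9/2)x
D^2 f = 24x + 9/2
matching coefficients of g against c_0 f + c_1 Df + … from the top degree down determines the c_i
solution: c_0 = 3, c_1 = -3, c_2 = 2

c_0 = 3, c_1 = -3, c_2 = 2


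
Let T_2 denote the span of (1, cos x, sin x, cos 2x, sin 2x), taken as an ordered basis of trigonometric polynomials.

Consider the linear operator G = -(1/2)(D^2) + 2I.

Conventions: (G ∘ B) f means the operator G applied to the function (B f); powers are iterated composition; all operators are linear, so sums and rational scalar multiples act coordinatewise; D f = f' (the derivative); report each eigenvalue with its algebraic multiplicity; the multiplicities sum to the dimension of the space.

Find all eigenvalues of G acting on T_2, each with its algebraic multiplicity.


image of 1: 2
image of cos x: (5/2)cos x
image of sin x: (5/2)sin x
image of cos 2x: 4cos 2x
image of sin 2x: 4sin 2x
the matrix is diagonal; its diagonal is (2, 5/2, 5/2, 4, 4)
for a triangular matrix the eigenvalues are the diagonal entries, with algebraic multiplicity their repetition count

λ = 2 (multiplicity 1), λ = 5/2 (multiplicity 2), λ = 4 (multiplicity 2)


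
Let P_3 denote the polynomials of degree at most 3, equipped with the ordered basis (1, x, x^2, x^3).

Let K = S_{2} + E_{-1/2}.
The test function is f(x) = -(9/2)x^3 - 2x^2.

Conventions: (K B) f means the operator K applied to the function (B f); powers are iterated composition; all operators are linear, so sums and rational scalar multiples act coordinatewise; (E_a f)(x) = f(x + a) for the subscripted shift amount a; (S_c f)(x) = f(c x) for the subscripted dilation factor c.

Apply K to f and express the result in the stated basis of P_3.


S_{2} f = -36x^3 - 8x^2
E_{-1/2} f = -(9/2)x^3 + (19/4)x^2 - (11/8)x + 1/16
(S_{2} + E_{-1/2}) f = -(81/2)x^3 - (13/4)x^2 - (11/8)x + 1/16

the result is g(x) = -(81/2)x^3 - (13/4)x^2 - (11/8)x + 1/16


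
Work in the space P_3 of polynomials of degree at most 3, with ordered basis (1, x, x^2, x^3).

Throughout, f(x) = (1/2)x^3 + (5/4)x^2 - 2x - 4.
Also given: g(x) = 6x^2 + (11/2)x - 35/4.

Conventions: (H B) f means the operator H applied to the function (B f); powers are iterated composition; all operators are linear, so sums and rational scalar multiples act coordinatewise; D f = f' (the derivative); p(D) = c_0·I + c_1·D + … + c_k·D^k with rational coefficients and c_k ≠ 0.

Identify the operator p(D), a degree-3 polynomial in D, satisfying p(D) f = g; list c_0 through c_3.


D^0 f = (1/2)x^3 + (5/4)x^2 - 2x - 4
D^1 f = (3/2)x^2 + (5/2)x - 2
D^2 f = 3x + 5/2
D^3 f = 3
matching coefficients of g against c_0 f + c_1 Df + … from the top degree down determines the c_i
solution: c_0 = 0, c_1 = 4, c_2 = -3/2, c_3 = 1

p(D) = 4·D − (3/2)·D^2 + D^3, i.e. c_0 = 0, c_1 = 4, c_2 = -3/2, c_3 = 1


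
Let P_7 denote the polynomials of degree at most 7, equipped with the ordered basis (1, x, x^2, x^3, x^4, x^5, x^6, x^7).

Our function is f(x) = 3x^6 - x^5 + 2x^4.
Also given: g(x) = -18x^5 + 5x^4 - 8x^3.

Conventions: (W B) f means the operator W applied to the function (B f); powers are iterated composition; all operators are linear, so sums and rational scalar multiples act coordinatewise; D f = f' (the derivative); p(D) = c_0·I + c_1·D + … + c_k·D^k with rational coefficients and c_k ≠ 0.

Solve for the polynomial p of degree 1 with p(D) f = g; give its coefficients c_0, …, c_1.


p(D) = -D, i.e. c_0 = 0, c_1 = -1

D^0 f = 3x^6 - x^5 + 2x^4
D^1 f = 18x^5 - 5x^4 + 8x^3
matching coefficients of g against c_0 f + c_1 Df + … from the top degree down determines the c_i
solution: c_0 = 0, c_1 = -1


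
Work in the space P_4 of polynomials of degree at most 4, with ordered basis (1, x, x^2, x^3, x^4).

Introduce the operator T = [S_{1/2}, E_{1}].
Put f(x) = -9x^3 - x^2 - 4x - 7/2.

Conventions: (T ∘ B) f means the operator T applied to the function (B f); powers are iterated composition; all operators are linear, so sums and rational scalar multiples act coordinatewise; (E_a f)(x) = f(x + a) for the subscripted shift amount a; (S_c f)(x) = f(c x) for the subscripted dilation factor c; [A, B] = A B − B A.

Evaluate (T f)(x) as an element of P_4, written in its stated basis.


the result is g(x) = -(27/8)x^2 - (85/8)x - 85/8

E_{1} f = -9x^3 - 28x^2 - 33x - 35/2
S_{1/2} E_{1} f = -(9/8)x^3 - 7x^2 - (33/2)x - 35/2
S_{1/2} f = -(9/8)x^3 - (1/4)x^2 - 2x - 7/2
E_{1} S_{1/2} f = -(9/8)x^3 - (29/8)x^2 - (47/8)x - 55/8
[S_{1/2}, E_{1}] f = -(27/8)x^2 - (85/8)x - 85/8


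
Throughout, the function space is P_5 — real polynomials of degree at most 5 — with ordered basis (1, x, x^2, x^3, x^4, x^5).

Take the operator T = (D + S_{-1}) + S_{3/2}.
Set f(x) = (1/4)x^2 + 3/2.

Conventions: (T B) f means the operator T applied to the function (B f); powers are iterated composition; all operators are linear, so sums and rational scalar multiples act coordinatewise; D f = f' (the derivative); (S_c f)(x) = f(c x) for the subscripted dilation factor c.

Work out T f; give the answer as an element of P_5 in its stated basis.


the result is g(x) = (13/16)x^2 + (1/2)x + 3

D f = (1/2)x
S_{-1} f = (1/4)x^2 + 3/2
(D + S_{-1}) f = (1/4)x^2 + (1/2)x + 3/2
S_{3/2} f = (9/16)x^2 + 3/2
((D + S_{-1}) + S_{3/2}) f = (13/16)x^2 + (1/2)x + 3


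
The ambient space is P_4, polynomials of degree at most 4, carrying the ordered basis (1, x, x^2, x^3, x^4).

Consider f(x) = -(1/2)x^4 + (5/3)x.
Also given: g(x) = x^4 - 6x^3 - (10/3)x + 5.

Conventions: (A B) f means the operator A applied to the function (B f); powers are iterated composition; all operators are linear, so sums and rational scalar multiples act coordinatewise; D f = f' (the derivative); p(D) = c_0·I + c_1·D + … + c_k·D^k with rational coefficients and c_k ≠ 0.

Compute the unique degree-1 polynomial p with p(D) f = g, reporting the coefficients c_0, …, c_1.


p(D) = -2·I + 3·D, i.e. c_0 = -2, c_1 = 3

D^0 f = -(1/2)x^4 + (5/3)x
D^1 f = -2x^3 + 5/3
matching coefficients of g against c_0 f + c_1 Df + … from the top degree down determines the c_i
solution: c_0 = -2, c_1 = 3


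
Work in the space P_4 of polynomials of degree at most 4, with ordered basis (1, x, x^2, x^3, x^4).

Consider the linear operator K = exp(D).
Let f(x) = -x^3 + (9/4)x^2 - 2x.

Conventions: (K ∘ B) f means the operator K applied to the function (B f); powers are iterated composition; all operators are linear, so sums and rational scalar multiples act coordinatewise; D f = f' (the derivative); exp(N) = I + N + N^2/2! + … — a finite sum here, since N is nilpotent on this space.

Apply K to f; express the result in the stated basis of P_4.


the result is g(x) = -x^3 - (3/4)x^2 - (1/2)x - 3/4

order-1 term: -3x^2 + (9/2)x - 2
order-2 term: -3x + 9/4
order-3 term: -1
the series for exp(D) f terminates at order 3
exp(D) f = -x^3 - (3/4)x^2 - (1/2)x - 3/4


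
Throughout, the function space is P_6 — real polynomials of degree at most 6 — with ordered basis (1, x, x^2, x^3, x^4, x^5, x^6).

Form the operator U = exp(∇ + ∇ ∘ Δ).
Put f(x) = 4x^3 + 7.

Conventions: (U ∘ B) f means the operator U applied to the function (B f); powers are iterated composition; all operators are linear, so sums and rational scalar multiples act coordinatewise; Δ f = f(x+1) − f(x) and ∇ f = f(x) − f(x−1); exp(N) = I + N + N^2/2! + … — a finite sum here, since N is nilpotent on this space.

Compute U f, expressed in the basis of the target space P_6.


order-1 term: 12x^2 + 12x + 4
order-2 term: 12x + 12
order-3 term: 4
the series for exp(∇ + ∇ ∘ Δ) f terminates at order 3
exp(∇ + ∇ ∘ Δ) f = 4x^3 + 12x^2 + 24x + 27

the image equals g(x) = 4x^3 + 12x^2 + 24x + 27


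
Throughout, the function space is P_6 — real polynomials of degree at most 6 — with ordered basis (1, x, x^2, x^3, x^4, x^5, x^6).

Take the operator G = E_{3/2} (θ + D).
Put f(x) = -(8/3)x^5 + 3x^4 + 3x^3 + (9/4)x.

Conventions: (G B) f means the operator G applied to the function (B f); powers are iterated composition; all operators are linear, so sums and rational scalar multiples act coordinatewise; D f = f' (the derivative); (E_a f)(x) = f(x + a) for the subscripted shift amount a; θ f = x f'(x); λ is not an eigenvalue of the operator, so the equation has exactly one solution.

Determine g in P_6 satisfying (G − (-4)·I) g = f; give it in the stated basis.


write g with unknown coordinates in the stated basis and equate coefficients in (G − (-4)·I) g = f
solving from the highest basis element down gives g = -(8/27)x^5 + (421/216)x^4 - (505/378)x^3 - (12169/1512)x^2 + (1009/945)x + 200831/24192
check: G g = -(40/27)x^5 - (259/54)x^4 + (1577/189)x^3 + (12169/378)x^2 - (7639/3780)x - 200831/6048
so G g − (-4)·g = -(8/3)x^5 + 3x^4 + 3x^3 + (9/4)x = f ✓

the result is g(x) = -(8/27)x^5 + (421/216)x^4 - (505/378)x^3 - (12169/1512)x^2 + (1009/945)x + 200831/24192


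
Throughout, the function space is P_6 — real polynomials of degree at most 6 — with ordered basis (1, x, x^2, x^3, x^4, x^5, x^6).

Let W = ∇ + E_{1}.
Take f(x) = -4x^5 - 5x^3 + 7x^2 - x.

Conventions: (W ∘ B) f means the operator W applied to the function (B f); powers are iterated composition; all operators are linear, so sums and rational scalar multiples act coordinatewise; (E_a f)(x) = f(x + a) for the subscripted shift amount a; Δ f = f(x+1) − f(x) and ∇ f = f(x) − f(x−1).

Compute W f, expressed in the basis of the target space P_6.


∇ f = -20x^4 + 40x^3 - 55x^2 + 49x - 17
E_{1} f = -4x^5 - 20x^4 - 45x^3 - 48x^2 - 22x - 3
(∇ + E_{1}) f = -4x^5 - 40x^4 - 5x^3 - 103x^2 + 27x - 20

g(x) = -4x^5 - 40x^4 - 5x^3 - 103x^2 + 27x - 20


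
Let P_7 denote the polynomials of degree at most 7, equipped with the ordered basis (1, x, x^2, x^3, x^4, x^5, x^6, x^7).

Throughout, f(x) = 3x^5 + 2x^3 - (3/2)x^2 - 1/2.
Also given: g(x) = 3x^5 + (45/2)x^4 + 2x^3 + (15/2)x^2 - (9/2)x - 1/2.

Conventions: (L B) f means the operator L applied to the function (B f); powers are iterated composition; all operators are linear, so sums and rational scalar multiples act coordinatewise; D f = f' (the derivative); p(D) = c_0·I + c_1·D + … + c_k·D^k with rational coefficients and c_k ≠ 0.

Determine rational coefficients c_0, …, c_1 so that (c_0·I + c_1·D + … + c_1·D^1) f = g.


c_0 = 1, c_1 = 3/2

D^0 f = 3x^5 + 2x^3 - (3/2)x^2 - 1/2
D^1 f = 15x^4 + 6x^2 - 3x
matching coefficients of g against c_0 f + c_1 Df + … from the top degree down determines the c_i
solution: c_0 = 1, c_1 = 3/2


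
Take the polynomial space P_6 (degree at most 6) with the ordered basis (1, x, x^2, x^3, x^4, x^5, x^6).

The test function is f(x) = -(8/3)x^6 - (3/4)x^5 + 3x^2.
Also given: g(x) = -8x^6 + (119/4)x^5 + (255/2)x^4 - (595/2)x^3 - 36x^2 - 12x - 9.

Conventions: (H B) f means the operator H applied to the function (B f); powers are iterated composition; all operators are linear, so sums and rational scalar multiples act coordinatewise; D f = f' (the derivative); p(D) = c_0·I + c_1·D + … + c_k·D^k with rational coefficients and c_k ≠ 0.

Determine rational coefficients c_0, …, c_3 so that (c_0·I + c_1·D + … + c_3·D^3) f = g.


D^0 f = -(8/3)x^6 - (3/4)x^5 + 3x^2
D^1 f = -16x^5 - (15/4)x^4 + 6x
D^2 f = -80x^4 - 15x^3 + 6
D^3 f = -320x^3 - 45x^2
matching coefficients of g against c_0 f + c_1 Df + … from the top degree down determines the c_i
solution: c_0 = 3, c_1 = -2, c_2 = -3/2, c_3 = 1

p(D) = 3·I − 2·D − (3/2)·D^2 + D^3, i.e. c_0 = 3, c_1 = -2, c_2 = -3/2, c_3 = 1


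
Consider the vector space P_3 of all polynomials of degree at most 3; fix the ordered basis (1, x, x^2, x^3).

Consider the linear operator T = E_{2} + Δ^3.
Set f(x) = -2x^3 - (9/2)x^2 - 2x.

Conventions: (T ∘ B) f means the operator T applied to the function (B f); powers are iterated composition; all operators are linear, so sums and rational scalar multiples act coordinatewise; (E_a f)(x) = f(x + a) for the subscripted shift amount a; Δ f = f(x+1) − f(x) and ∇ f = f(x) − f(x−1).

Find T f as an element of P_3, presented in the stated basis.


the result is g(x) = -2x^3 - (33/2)x^2 - 44x - 50

E_{2} f = -2x^3 - (33/2)x^2 - 44x - 38
Δ f = -6x^2 - 15x - 17/2
Δ Δ f = -12x - 21
Δ Δ Δ f = -12
(E_{2} + Δ^3) f = -2x^3 - (33/2)x^2 - 44x - 50


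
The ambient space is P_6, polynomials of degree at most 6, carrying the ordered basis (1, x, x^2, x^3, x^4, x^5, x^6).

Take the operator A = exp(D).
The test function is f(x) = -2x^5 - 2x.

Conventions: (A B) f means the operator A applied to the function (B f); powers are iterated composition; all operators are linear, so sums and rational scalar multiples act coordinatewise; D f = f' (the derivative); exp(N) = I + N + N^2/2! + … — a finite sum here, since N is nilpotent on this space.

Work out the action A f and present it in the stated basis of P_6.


the result is g(x) = -2x^5 - 10x^4 - 20x^3 - 20x^2 - 12x - 4

order-1 term: -10x^4 - 2
order-2 term: -20x^3
order-3 term: -20x^2
order-4 term: -10x
order-5 term: -2
the series for exp(D) f terminates at order 5
exp(D) f = -2x^5 - 10x^4 - 20x^3 - 20x^2 - 12x - 4


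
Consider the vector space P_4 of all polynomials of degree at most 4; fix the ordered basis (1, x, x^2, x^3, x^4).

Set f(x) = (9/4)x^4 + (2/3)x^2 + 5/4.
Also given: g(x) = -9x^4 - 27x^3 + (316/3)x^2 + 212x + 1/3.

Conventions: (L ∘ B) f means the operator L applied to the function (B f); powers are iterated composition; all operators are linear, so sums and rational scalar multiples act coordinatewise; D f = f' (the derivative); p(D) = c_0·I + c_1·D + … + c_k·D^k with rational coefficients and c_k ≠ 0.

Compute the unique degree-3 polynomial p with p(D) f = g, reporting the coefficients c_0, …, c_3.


D^0 f = (9/4)x^4 + (2/3)x^2 + 5/4
D^1 f = 9x^3 + (4/3)x
D^2 f = 27x^2 + 4/3
D^3 f = 54x
matching coefficients of g against c_0 f + c_1 Df + … from the top degree down determines the c_i
solution: c_0 = -4, c_1 = -3, c_2 = 4, c_3 = 4

p(D) = -4·I − 3·D + 4·D^2 + 4·D^3, i.e. c_0 = -4, c_1 = -3, c_2 = 4, c_3 = 4


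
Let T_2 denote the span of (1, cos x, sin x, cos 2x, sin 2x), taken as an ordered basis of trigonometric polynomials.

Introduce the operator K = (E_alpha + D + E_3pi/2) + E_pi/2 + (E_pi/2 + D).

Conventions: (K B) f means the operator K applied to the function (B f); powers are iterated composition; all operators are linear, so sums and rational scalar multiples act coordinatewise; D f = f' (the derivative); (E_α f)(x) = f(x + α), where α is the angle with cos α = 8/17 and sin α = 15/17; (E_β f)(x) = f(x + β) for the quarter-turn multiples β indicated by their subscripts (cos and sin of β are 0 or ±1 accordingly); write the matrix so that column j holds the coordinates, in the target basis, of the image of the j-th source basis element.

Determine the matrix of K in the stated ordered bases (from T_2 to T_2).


image of 1: 4
image of cos x: (8/17)cos x - (66/17)sin x
image of sin x: (66/17)cos x + (8/17)sin x
image of cos 2x: -(1028/289)cos 2x - (1396/289)sin 2x
image of sin 2x: (1396/289)cos 2x - (1028/289)sin 2x
each image's coordinates form column j of the matrix

the matrix is [[4, 0, 0, 0, 0]; [0, 8/17, 66/17, 0, 0]; [0, -66/17, 8/17, 0, 0]; [0, 0, 0, -1028/289, 1396/289]; [0, 0, 0, -1396/289, -1028/289]] (rows listed top to bottom)


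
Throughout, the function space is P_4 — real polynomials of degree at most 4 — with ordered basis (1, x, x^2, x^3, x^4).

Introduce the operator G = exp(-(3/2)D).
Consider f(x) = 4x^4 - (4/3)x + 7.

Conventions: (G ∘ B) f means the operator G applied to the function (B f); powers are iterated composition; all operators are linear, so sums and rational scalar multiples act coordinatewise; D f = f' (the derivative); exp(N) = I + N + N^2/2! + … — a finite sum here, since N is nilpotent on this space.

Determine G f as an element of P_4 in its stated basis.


the result is g(x) = 4x^4 - 24x^3 + 54x^2 - (166/3)x + 117/4

order-1 term: -24x^3 + 2
order-2 term: 54x^2
order-3 term: -54x
order-4 term: 81/4
the series for exp(-(3/2)D) f terminates at order 4
exp(-(3/2)D) f = 4x^4 - 24x^3 + 54x^2 - (166/3)x + 117/4


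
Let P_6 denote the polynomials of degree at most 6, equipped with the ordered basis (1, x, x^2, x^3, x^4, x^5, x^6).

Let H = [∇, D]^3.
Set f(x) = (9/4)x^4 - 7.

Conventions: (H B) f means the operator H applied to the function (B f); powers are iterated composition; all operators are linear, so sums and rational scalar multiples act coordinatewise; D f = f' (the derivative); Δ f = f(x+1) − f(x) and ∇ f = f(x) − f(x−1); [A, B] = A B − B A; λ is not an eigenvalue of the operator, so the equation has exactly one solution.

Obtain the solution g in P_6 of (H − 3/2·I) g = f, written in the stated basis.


write g with unknown coordinates in the stated basis and equate coefficients in (H − 3/2·I) g = f
solving from the highest basis element down gives g = -(3/2)x^4 + 14/3
check: H g = 0
so H g − 3/2·g = (9/4)x^4 - 7 = f ✓

the image equals g(x) = -(3/2)x^4 + 14/3


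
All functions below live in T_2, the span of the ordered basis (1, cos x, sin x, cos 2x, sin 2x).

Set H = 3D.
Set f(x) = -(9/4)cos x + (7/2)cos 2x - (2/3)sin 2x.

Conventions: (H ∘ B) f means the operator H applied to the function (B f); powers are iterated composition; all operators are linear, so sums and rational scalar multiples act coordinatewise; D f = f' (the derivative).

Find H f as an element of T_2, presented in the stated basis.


the image equals g(x) = (27/4)sin x - 4cos 2x - 21sin 2x

D f = (9/4)sin x - (4/3)cos 2x - 7sin 2x
(3D) f = (27/4)sin x - 4cos 2x - 21sin 2x


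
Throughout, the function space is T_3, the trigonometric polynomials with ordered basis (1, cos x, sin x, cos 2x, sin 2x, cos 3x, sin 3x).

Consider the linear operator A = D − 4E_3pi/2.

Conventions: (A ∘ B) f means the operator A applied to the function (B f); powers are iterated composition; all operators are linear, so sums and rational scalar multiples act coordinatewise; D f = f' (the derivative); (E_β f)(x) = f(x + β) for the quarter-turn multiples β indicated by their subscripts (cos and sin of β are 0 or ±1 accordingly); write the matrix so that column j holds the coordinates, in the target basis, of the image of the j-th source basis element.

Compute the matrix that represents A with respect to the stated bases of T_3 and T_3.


image of 1: -4
image of cos x: -5sin x
image of sin x: 5cos x
image of cos 2x: 4cos 2x - 2sin 2x
image of sin 2x: 2cos 2x + 4sin 2x
image of cos 3x: sin 3x
image of sin 3x: -cos 3x
each image's coordinates form column j of the matrix

the matrix is [[-4, 0, 0, 0, 0, 0, 0]; [0, 0, 5, 0, 0, 0, 0]; [0, -5, 0, 0, 0, 0, 0]; [0, 0, 0, 4, 2, 0, 0]; [0, 0, 0, -2, 4, 0, 0]; [0, 0, 0, 0, 0, 0, -1]; [0, 0, 0, 0, 0, 1, 0]] (rows listed top to bottom)


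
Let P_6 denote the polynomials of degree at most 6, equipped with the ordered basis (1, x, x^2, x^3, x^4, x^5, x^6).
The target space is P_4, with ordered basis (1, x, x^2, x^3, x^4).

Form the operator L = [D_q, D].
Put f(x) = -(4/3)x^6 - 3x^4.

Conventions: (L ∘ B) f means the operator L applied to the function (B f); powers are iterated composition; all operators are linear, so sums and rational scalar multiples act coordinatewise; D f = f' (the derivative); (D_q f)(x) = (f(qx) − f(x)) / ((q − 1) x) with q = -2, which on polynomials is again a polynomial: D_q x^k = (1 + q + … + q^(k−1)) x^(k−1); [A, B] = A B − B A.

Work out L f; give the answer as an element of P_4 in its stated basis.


the image equals g(x) = -228x^4 - 81x^2

D f = -8x^5 - 12x^3
D_q D f = -88x^4 - 36x^2
D_q f = 28x^5 + 15x^3
D D_q f = 140x^4 + 45x^2
[D_q, D] f = -228x^4 - 81x^2


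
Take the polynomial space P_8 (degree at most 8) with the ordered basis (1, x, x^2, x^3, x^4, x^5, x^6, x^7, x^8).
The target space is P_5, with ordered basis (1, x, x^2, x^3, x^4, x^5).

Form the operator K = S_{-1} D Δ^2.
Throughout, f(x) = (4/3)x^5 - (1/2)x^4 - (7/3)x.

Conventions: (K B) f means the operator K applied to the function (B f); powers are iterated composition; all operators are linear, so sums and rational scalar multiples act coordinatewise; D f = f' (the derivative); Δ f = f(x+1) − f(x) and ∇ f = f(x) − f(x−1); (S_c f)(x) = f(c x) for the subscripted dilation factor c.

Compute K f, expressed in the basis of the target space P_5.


Δ f = (20/3)x^4 + (34/3)x^3 + (31/3)x^2 + (14/3)x - 3/2
Δ Δ f = (80/3)x^3 + 74x^2 + (244/3)x + 33
D Δ^2 f = 80x^2 + 148x + 244/3
S_{-1} D Δ^2 f = 80x^2 - 148x + 244/3

the image equals g(x) = 80x^2 - 148x + 244/3


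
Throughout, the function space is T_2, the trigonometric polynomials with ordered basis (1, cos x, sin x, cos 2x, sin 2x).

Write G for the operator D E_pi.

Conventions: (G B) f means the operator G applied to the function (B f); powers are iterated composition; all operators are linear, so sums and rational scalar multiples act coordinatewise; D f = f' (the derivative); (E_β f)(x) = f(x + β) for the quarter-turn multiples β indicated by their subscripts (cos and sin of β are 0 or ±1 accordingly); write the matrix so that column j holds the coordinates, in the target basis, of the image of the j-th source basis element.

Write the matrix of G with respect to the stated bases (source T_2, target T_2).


the matrix is [[0, 0, 0, 0, 0]; [0, 0, -1, 0, 0]; [0, 1, 0, 0, 0]; [0, 0, 0, 0, 2]; [0, 0, 0, -2, 0]] (rows listed top to bottom)

image of 1: 0
image of cos x: sin x
image of sin x: -cos x
image of cos 2x: -2sin 2x
image of sin 2x: 2cos 2x
each image's coordinates form column j of the matrix


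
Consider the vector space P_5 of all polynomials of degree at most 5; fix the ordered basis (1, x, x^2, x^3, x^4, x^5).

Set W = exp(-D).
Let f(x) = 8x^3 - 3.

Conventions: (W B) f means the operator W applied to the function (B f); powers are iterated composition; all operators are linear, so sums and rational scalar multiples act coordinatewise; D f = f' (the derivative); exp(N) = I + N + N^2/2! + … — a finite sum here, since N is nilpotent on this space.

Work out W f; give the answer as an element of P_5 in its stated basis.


the image equals g(x) = 8x^3 - 24x^2 + 24x - 11

order-1 term: -24x^2
order-2 term: 24x
order-3 term: -8
the series for exp(-D) f terminates at order 3
exp(-D) f = 8x^3 - 24x^2 + 24x - 11
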